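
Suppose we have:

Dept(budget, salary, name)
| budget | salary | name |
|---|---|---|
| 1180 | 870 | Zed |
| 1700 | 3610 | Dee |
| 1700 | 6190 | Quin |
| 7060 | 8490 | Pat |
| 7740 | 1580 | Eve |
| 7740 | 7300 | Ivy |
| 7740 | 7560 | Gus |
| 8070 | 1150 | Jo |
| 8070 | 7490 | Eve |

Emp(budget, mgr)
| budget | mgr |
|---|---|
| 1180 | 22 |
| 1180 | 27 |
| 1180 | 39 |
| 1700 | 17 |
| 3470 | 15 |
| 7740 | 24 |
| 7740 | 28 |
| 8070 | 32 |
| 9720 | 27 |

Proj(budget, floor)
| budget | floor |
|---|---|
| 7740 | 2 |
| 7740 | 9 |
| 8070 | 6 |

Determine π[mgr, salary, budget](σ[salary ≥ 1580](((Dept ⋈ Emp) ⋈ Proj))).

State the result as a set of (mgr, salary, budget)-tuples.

{(24, 1580, 7740), (24, 7300, 7740), (24, 7560, 7740), (28, 1580, 7740), (28, 7300, 7740), (28, 7560, 7740), (32, 7490, 8070)}

Natural join on budget: {(1180, 870, Zed, 22), (1180, 870, Zed, 27), (1180, 870, Zed, 39), (1700, 3610, Dee, 17), (1700, 6190, Quin, 17), (7740, 1580, Eve, 24), (7740, 1580, Eve, 28), (7740, 7300, Ivy, 24), (7740, 7300, Ivy, 28), (7740, 7560, Gus, 24), (7740, 7560, Gus, 28), (8070, 1150, Jo, 32), (8070, 7490, Eve, 32)}
Natural join on budget: {(7740, 1580, Eve, 24, 2), (7740, 1580, Eve, 24, 9), (7740, 1580, Eve, 28, 2), (7740, 1580, Eve, 28, 9), (7740, 7300, Ivy, 24, 2), (7740, 7300, Ivy, 24, 9), (7740, 7300, Ivy, 28, 2), (7740, 7300, Ivy, 28, 9), (7740, 7560, Gus, 24, 2), (7740, 7560, Gus, 24, 9), (7740, 7560, Gus, 28, 2), (7740, 7560, Gus, 28, 9), (8070, 1150, Jo, 32, 6), (8070, 7490, Eve, 32, 6)}
σ[salary ≥ 1580]: keep tuples satisfying salary ≥ 1580 → {(7740, 1580, Eve, 24, 2), (7740, 1580, Eve, 24, 9), (7740, 1580, Eve, 28, 2), (7740, 1580, Eve, 28, 9), (7740, 7300, Ivy, 24, 2), (7740, 7300, Ivy, 24, 9), (7740, 7300, Ivy, 28, 2), (7740, 7300, Ivy, 28, 9), (7740, 7560, Gus, 24, 2), (7740, 7560, Gus, 24, 9), (7740, 7560, Gus, 28, 2), (7740, 7560, Gus, 28, 9), (8070, 7490, Eve, 32, 6)}
π_{mgr, salary, budget} gives {(24, 1580, 7740), (24, 7300, 7740), (24, 7560, 7740), (28, 1580, 7740), (28, 7300, 7740), (28, 7560, 7740), (32, 7490, 8070)} (6 duplicate(s) eliminated).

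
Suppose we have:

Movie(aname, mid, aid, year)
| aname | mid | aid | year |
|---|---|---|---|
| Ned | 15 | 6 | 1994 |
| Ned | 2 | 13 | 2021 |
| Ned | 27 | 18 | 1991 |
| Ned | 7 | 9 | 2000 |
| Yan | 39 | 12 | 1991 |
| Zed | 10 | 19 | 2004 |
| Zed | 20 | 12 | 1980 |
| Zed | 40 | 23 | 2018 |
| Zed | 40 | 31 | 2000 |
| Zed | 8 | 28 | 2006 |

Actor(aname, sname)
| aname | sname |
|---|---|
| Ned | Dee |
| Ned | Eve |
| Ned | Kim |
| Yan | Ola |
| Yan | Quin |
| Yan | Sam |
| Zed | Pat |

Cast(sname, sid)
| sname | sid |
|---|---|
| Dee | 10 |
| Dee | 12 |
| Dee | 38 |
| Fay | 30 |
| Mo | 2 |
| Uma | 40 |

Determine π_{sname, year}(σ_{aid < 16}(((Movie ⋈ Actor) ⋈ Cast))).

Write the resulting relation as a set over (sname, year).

Natural join on aname: {(Ned, 15, 6, 1994, Dee), (Ned, 15, 6, 1994, Eve), (Ned, 15, 6, 1994, Kim), (Ned, 2, 13, 2021, Dee), (Ned, 2, 13, 2021, Eve), (Ned, 2, 13, 2021, Kim), (Ned, 27, 18, 1991, Dee), (Ned, 27, 18, 1991, Eve), (Ned, 27, 18, 1991, Kim), (Ned, 7, 9, 2000, Dee), (Ned, 7, 9, 2000, Eve), (Ned, 7, 9, 2000, Kim), (Yan, 39, 12, 1991, Ola), (Yan, 39, 12, 1991, Quin), (Yan, 39, 12, 1991, Sam), (Zed, 10, 19, 2004, Pat), (Zed, 20, 12, 1980, Pat), (Zed, 40, 23, 2018, Pat), (Zed, 40, 31, 2000, Pat), (Zed, 8, 28, 2006, Pat)}
Natural join on sname: {(Ned, 15, 6, 1994, Dee, 10), (Ned, 15, 6, 1994, Dee, 12), (Ned, 15, 6, 1994, Dee, 38), (Ned, 2, 13, 2021, Dee, 10), (Ned, 2, 13, 2021, Dee, 12), (Ned, 2, 13, 2021, Dee, 38), (Ned, 27, 18, 1991, Dee, 10), (Ned, 27, 18, 1991, Dee, 12), (Ned, 27, 18, 1991, Dee, 38), (Ned, 7, 9, 2000, Dee, 10), (Ned, 7, 9, 2000, Dee, 12), (Ned, 7, 9, 2000, Dee, 38)}
Filtering on aid < 16 leaves {(Ned, 15, 6, 1994, Dee, 10), (Ned, 15, 6, 1994, Dee, 12), (Ned, 15, 6, 1994, Dee, 38), (Ned, 2, 13, 2021, Dee, 10), (Ned, 2, 13, 2021, Dee, 12), (Ned, 2, 13, 2021, Dee, 38), (Ned, 7, 9, 2000, Dee, 10), (Ned, 7, 9, 2000, Dee, 12), (Ned, 7, 9, 2000, Dee, 38)}.
Keep only column(s) sname, year (6 duplicate(s) eliminated): {(Dee, 1994), (Dee, 2000), (Dee, 2021)}

{(Dee, 1994), (Dee, 2000), (Dee, 2021)}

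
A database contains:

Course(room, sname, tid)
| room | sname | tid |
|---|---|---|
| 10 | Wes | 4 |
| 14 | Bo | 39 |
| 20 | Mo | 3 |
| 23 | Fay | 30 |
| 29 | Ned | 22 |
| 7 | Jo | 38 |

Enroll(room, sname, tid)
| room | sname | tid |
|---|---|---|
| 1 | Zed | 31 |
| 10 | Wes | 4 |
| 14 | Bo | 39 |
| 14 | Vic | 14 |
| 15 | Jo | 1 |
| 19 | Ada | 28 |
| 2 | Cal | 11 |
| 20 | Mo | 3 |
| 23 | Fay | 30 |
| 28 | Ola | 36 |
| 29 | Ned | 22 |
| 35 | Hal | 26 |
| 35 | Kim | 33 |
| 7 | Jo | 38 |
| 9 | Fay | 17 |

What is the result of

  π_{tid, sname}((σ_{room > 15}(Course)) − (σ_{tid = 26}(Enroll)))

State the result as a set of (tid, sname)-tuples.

{(22, Ned), (3, Mo), (30, Fay)}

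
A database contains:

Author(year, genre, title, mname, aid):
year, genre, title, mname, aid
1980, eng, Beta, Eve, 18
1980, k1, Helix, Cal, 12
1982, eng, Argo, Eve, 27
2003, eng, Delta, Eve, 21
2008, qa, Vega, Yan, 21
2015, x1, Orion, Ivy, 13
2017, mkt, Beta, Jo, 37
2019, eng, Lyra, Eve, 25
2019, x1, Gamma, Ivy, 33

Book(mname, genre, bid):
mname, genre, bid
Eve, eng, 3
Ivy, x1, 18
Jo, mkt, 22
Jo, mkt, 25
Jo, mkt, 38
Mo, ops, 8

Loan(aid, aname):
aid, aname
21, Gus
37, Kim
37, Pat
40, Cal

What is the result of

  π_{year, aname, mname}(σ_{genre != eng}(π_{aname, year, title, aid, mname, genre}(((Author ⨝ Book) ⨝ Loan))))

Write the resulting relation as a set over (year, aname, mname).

{(2017, Kim, Jo), (2017, Pat, Jo)}

Natural join on genre, mname: {(1980, eng, Beta, Eve, 18, 3), (1982, eng, Argo, Eve, 27, 3), (2003, eng, Delta, Eve, 21, 3), (2015, x1, Orion, Ivy, 13, 18), (2017, mkt, Beta, Jo, 37, 22), (2017, mkt, Beta, Jo, 37, 25), (2017, mkt, Beta, Jo, 37, 38), (2019, eng, Lyra, Eve, 25, 3), (2019, x1, Gamma, Ivy, 33, 18)}
Natural join on aid: {(2003, eng, Delta, Eve, 21, 3, Gus), (2017, mkt, Beta, Jo, 37, 22, Kim), (2017, mkt, Beta, Jo, 37, 22, Pat), (2017, mkt, Beta, Jo, 37, 25, Kim), (2017, mkt, Beta, Jo, 37, 25, Pat), (2017, mkt, Beta, Jo, 37, 38, Kim), (2017, mkt, Beta, Jo, 37, 38, Pat)}
Keep only column(s) aname, year, title, aid, mname, genre (4 duplicate(s) eliminated): {(Gus, 2003, Delta, 21, Eve, eng), (Kim, 2017, Beta, 37, Jo, mkt), (Pat, 2017, Beta, 37, Jo, mkt)}
Filtering on genre != eng leaves {(Kim, 2017, Beta, 37, Jo, mkt), (Pat, 2017, Beta, 37, Jo, mkt)}.
Keep only column(s) year, aname, mname: {(2017, Kim, Jo), (2017, Pat, Jo)}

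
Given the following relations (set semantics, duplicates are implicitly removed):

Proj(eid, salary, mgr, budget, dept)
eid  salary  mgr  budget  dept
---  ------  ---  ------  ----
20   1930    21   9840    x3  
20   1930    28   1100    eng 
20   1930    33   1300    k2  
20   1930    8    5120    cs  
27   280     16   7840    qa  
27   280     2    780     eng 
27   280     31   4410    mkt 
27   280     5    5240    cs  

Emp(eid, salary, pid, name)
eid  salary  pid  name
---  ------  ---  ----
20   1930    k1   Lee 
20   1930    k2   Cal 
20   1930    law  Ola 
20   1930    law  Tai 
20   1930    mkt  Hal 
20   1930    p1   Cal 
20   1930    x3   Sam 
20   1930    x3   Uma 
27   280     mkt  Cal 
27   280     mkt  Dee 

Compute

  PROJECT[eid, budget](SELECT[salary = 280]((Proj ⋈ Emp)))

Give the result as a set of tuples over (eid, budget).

{(27, 4410), (27, 5240), (27, 780), (27, 7840)}

Proj ⋈ Emp (natural join on eid, salary): {(20, 1930, 21, 9840, x3, k1, Lee), (20, 1930, 21, 9840, x3, k2, Cal), (20, 1930, 21, 9840, x3, law, Ola), (20, 1930, 21, 9840, x3, law, Tai), (20, 1930, 21, 9840, x3, mkt, Hal), (20, 1930, 21, 9840, x3, p1, Cal), (20, 1930, 21, 9840, x3, x3, Sam), (20, 1930, 21, 9840, x3, x3, Uma), (20, 1930, 28, 1100, eng, k1, Lee), (20, 1930, 28, 1100, eng, k2, Cal), (20, 1930, 28, 1100, eng, law, Ola), (20, 1930, 28, 1100, eng, law, Tai), (20, 1930, 28, 1100, eng, mkt, Hal), (20, 1930, 28, 1100, eng, p1, Cal), (20, 1930, 28, 1100, eng, x3, Sam), (20, 1930, 28, 1100, eng, x3, Uma), (20, 1930, 33, 1300, k2, k1, Lee), (20, 1930, 33, 1300, k2, k2, Cal), (20, 1930, 33, 1300, k2, law, Ola), (20, 1930, 33, 1300, k2, law, Tai), (20, 1930, 33, 1300, k2, mkt, Hal), (20, 1930, 33, 1300, k2, p1, Cal), (20, 1930, 33, 1300, k2, x3, Sam), (20, 1930, 33, 1300, k2, x3, Uma), (20, 1930, 8, 5120, cs, k1, Lee), (20, 1930, 8, 5120, cs, k2, Cal), (20, 1930, 8, 5120, cs, law, Ola), (20, 1930, 8, 5120, cs, law, Tai), (20, 1930, 8, 5120, cs, mkt, Hal), (20, 1930, 8, 5120, cs, p1, Cal), (20, 1930, 8, 5120, cs, x3, Sam), (20, 1930, 8, 5120, cs, x3, Uma), (27, 280, 16, 7840, qa, mkt, Cal), (27, 280, 16, 7840, qa, mkt, Dee), (27, 280, 2, 780, eng, mkt, Cal), (27, 280, 2, 780, eng, mkt, Dee), (27, 280, 31, 4410, mkt, mkt, Cal), (27, 280, 31, 4410, mkt, mkt, Dee), (27, 280, 5, 5240, cs, mkt, Cal), (27, 280, 5, 5240, cs, mkt, Dee)}
Apply σ_{salary = 280}; surviving tuples: {(27, 280, 16, 7840, qa, mkt, Cal), (27, 280, 16, 7840, qa, mkt, Dee), (27, 280, 2, 780, eng, mkt, Cal), (27, 280, 2, 780, eng, mkt, Dee), (27, 280, 31, 4410, mkt, mkt, Cal), (27, 280, 31, 4410, mkt, mkt, Dee), (27, 280, 5, 5240, cs, mkt, Cal), (27, 280, 5, 5240, cs, mkt, Dee)}
π[eid, budget]: project onto (eid, budget) (4 duplicate(s) eliminated) → {(27, 4410), (27, 5240), (27, 780), (27, 7840)}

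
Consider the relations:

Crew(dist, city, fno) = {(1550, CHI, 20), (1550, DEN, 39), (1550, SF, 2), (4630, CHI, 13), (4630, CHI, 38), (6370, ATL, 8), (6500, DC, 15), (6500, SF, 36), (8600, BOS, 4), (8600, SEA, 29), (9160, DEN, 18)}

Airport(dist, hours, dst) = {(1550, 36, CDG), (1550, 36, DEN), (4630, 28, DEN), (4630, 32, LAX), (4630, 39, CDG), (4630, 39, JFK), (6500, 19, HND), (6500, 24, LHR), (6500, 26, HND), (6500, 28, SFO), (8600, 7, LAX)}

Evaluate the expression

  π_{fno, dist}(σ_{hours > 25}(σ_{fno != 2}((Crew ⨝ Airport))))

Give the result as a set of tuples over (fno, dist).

{(13, 4630), (15, 6500), (20, 1550), (36, 6500), (38, 4630), (39, 1550)}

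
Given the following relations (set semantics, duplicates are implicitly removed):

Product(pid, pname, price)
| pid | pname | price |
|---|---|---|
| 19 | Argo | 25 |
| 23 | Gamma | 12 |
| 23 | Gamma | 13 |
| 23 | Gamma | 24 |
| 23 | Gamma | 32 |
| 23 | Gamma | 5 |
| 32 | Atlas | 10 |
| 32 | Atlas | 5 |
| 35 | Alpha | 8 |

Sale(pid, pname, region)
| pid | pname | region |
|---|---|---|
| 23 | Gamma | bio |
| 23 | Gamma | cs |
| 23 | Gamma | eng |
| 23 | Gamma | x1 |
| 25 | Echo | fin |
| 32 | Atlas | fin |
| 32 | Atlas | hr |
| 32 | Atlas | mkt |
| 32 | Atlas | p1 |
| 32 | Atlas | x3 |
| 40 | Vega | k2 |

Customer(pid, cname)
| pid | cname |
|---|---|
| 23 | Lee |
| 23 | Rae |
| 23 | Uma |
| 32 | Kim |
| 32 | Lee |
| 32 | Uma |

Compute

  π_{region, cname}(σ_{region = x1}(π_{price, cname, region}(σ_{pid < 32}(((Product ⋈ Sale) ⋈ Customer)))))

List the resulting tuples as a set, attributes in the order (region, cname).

{(x1, Lee), (x1, Rae), (x1, Uma)}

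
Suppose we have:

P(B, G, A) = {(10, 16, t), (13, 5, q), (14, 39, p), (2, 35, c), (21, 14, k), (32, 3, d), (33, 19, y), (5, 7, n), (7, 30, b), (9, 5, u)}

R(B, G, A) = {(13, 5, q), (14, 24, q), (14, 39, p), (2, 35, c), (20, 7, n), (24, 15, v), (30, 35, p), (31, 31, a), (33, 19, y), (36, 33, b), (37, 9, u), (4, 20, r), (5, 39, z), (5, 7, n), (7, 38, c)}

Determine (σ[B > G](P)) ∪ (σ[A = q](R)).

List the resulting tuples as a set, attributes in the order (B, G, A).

σ[B > G]: keep tuples satisfying B > G → {(13, 5, q), (21, 14, k), (32, 3, d), (33, 19, y), (9, 5, u)}
σ[A = q]: keep tuples satisfying A = q → {(13, 5, q), (14, 24, q)}
Set union of the two operands is {(13, 5, q), (14, 24, q), (21, 14, k), (32, 3, d), (33, 19, y), (9, 5, u)}.

{(13, 5, q), (14, 24, q), (21, 14, k), (32, 3, d), (33, 19, y), (9, 5, u)}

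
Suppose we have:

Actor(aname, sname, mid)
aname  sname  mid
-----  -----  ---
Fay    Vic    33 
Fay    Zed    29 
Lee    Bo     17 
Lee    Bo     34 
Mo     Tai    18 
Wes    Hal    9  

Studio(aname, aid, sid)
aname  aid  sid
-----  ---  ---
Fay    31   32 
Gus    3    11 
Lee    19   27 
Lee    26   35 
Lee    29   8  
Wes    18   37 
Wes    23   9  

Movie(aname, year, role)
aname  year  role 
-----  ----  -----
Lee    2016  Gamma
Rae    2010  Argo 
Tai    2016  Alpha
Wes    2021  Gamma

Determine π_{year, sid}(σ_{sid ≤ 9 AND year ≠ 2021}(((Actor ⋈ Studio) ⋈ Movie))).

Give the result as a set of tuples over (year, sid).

Joining Actor and Studio on aname yields {(Fay, Vic, 33, 31, 32), (Fay, Zed, 29, 31, 32), (Lee, Bo, 17, 19, 27), (Lee, Bo, 17, 26, 35), (Lee, Bo, 17, 29, 8), (Lee, Bo, 34, 19, 27), (Lee, Bo, 34, 26, 35), (Lee, Bo, 34, 29, 8), (Wes, Hal, 9, 18, 37), (Wes, Hal, 9, 23, 9)}.
Joining (Actor ⋈ Studio) and Movie on aname yields {(Lee, Bo, 17, 19, 27, 2016, Gamma), (Lee, Bo, 17, 26, 35, 2016, Gamma), (Lee, Bo, 17, 29, 8, 2016, Gamma), (Lee, Bo, 34, 19, 27, 2016, Gamma), (Lee, Bo, 34, 26, 35, 2016, Gamma), (Lee, Bo, 34, 29, 8, 2016, Gamma), (Wes, Hal, 9, 18, 37, 2021, Gamma), (Wes, Hal, 9, 23, 9, 2021, Gamma)}.
Filtering on sid ≤ 9 AND year ≠ 2021 leaves {(Lee, Bo, 17, 29, 8, 2016, Gamma), (Lee, Bo, 34, 29, 8, 2016, Gamma)}.
π_{year, sid} gives {(2016, 8)} (1 duplicate(s) eliminated).

{(2016, 8)}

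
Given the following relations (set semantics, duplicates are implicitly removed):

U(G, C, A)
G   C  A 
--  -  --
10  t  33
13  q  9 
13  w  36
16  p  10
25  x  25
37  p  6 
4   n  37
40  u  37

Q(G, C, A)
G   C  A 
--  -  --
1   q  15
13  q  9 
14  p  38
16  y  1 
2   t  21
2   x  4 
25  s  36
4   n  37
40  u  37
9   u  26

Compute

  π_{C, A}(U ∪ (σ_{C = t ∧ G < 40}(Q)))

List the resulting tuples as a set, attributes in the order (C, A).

{(n, 37), (p, 10), (p, 6), (q, 9), (t, 21), (t, 33), (u, 37), (w, 36), (x, 25)}

σ[C = t ∧ G < 40]: keep tuples satisfying C = t ∧ G < 40 → {(2, t, 21)}
Union: {(10, t, 33), (13, q, 9), (13, w, 36), (16, p, 10), (25, x, 25), (37, p, 6), (4, n, 37), (40, u, 37)} with {(2, t, 21)} → {(10, t, 33), (13, q, 9), (13, w, 36), (16, p, 10), (2, t, 21), (25, x, 25), (37, p, 6), (4, n, 37), (40, u, 37)}
Keep only column(s) C, A: {(n, 37), (p, 10), (p, 6), (q, 9), (t, 21), (t, 33), (u, 37), (w, 36), (x, 25)}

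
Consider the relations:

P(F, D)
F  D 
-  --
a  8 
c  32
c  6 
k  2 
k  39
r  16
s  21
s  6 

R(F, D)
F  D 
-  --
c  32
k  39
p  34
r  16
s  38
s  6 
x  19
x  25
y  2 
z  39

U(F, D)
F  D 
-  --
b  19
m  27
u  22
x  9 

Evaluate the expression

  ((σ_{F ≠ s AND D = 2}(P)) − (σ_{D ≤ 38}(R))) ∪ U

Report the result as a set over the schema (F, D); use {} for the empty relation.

{(b, 19), (k, 2), (m, 27), (u, 22), (x, 9)}

Apply σ_{F ≠ s AND D = 2}; surviving tuples: {(k, 2)}
Apply σ_{D ≤ 38}; surviving tuples: {(c, 32), (p, 34), (r, 16), (s, 38), (s, 6), (x, 19), (x, 25), (y, 2)}
Taking the difference: {(k, 2)}
Taking the union: {(b, 19), (k, 2), (m, 27), (u, 22), (x, 9)}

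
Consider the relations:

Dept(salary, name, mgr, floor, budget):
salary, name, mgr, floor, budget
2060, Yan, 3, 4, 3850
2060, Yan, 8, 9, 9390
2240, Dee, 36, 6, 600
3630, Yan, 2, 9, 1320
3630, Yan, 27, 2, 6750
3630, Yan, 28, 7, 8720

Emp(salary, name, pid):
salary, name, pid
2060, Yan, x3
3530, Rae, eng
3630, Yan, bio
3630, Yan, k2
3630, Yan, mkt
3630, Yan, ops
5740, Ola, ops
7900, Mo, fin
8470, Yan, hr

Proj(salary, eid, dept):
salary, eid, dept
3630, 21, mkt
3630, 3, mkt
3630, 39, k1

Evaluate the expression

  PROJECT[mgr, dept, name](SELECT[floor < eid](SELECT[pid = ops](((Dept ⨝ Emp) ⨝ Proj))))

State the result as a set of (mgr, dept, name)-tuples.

{(2, k1, Yan), (2, mkt, Yan), (27, k1, Yan), (27, mkt, Yan), (28, k1, Yan), (28, mkt, Yan)}

Joining Dept and Emp on salary, name yields {(2060, Yan, 3, 4, 3850, x3), (2060, Yan, 8, 9, 9390, x3), (3630, Yan, 2, 9, 1320, bio), (3630, Yan, 2, 9, 1320, k2), (3630, Yan, 2, 9, 1320, mkt), (3630, Yan, 2, 9, 1320, ops), (3630, Yan, 27, 2, 6750, bio), (3630, Yan, 27, 2, 6750, k2), (3630, Yan, 27, 2, 6750, mkt), (3630, Yan, 27, 2, 6750, ops), (3630, Yan, 28, 7, 8720, bio), (3630, Yan, 28, 7, 8720, k2), (3630, Yan, 28, 7, 8720, mkt), (3630, Yan, 28, 7, 8720, ops)}.
Joining (Dept ⨝ Emp) and Proj on salary yields {(3630, Yan, 2, 9, 1320, bio, 21, mkt), (3630, Yan, 2, 9, 1320, bio, 3, mkt), (3630, Yan, 2, 9, 1320, bio, 39, k1), (3630, Yan, 2, 9, 1320, k2, 21, mkt), (3630, Yan, 2, 9, 1320, k2, 3, mkt), (3630, Yan, 2, 9, 1320, k2, 39, k1), (3630, Yan, 2, 9, 1320, mkt, 21, mkt), (3630, Yan, 2, 9, 1320, mkt, 3, mkt), (3630, Yan, 2, 9, 1320, mkt, 39, k1), (3630, Yan, 2, 9, 1320, ops, 21, mkt), (3630, Yan, 2, 9, 1320, ops, 3, mkt), (3630, Yan, 2, 9, 1320, ops, 39, k1), (3630, Yan, 27, 2, 6750, bio, 21, mkt), (3630, Yan, 27, 2, 6750, bio, 3, mkt), (3630, Yan, 27, 2, 6750, bio, 39, k1), (3630, Yan, 27, 2, 6750, k2, 21, mkt), (3630, Yan, 27, 2, 6750, k2, 3, mkt), (3630, Yan, 27, 2, 6750, k2, 39, k1), (3630, Yan, 27, 2, 6750, mkt, 21, mkt), (3630, Yan, 27, 2, 6750, mkt, 3, mkt), (3630, Yan, 27, 2, 6750, mkt, 39, k1), (3630, Yan, 27, 2, 6750, ops, 21, mkt), (3630, Yan, 27, 2, 6750, ops, 3, mkt), (3630, Yan, 27, 2, 6750, ops, 39, k1), (3630, Yan, 28, 7, 8720, bio, 21, mkt), (3630, Yan, 28, 7, 8720, bio, 3, mkt), (3630, Yan, 28, 7, 8720, bio, 39, k1), (3630, Yan, 28, 7, 8720, k2, 21, mkt), (3630, Yan, 28, 7, 8720, k2, 3, mkt), (3630, Yan, 28, 7, 8720, k2, 39, k1), (3630, Yan, 28, 7, 8720, mkt, 21, mkt), (3630, Yan, 28, 7, 8720, mkt, 3, mkt), (3630, Yan, 28, 7, 8720, mkt, 39, k1), (3630, Yan, 28, 7, 8720, ops, 21, mkt), (3630, Yan, 28, 7, 8720, ops, 3, mkt), (3630, Yan, 28, 7, 8720, ops, 39, k1)}.
σ[pid = ops]: keep tuples satisfying pid = ops → {(3630, Yan, 2, 9, 1320, ops, 21, mkt), (3630, Yan, 2, 9, 1320, ops, 3, mkt), (3630, Yan, 2, 9, 1320, ops, 39, k1), (3630, Yan, 27, 2, 6750, ops, 21, mkt), (3630, Yan, 27, 2, 6750, ops, 3, mkt), (3630, Yan, 27, 2, 6750, ops, 39, k1), (3630, Yan, 28, 7, 8720, ops, 21, mkt), (3630, Yan, 28, 7, 8720, ops, 3, mkt), (3630, Yan, 28, 7, 8720, ops, 39, k1)}
σ[floor < eid]: keep tuples satisfying floor < eid → {(3630, Yan, 2, 9, 1320, ops, 21, mkt), (3630, Yan, 2, 9, 1320, ops, 39, k1), (3630, Yan, 27, 2, 6750, ops, 21, mkt), (3630, Yan, 27, 2, 6750, ops, 3, mkt), (3630, Yan, 27, 2, 6750, ops, 39, k1), (3630, Yan, 28, 7, 8720, ops, 21, mkt), (3630, Yan, 28, 7, 8720, ops, 39, k1)}
π_{mgr, dept, name} gives {(2, k1, Yan), (2, mkt, Yan), (27, k1, Yan), (27, mkt, Yan), (28, k1, Yan), (28, mkt, Yan)} (1 duplicate(s) eliminated).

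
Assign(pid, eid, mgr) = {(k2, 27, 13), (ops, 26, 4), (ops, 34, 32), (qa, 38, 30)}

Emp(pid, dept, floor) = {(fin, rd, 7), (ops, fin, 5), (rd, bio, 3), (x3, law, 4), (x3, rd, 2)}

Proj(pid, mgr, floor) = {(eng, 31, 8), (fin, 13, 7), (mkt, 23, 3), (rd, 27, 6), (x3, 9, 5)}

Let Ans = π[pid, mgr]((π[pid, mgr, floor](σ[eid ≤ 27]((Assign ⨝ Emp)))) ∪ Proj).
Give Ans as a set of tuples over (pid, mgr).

Natural join on pid: {(ops, 26, 4, fin, 5), (ops, 34, 32, fin, 5)}
σ[eid ≤ 27]: keep tuples satisfying eid ≤ 27 → {(ops, 26, 4, fin, 5)}
π_{pid, mgr, floor} gives {(ops, 4, 5)}.
Taking the union: {(eng, 31, 8), (fin, 13, 7), (mkt, 23, 3), (ops, 4, 5), (rd, 27, 6), (x3, 9, 5)}
π_{pid, mgr} gives {(eng, 31), (fin, 13), (mkt, 23), (ops, 4), (rd, 27), (x3, 9)}.

{(eng, 31), (fin, 13), (mkt, 23), (ops, 4), (rd, 27), (x3, 9)}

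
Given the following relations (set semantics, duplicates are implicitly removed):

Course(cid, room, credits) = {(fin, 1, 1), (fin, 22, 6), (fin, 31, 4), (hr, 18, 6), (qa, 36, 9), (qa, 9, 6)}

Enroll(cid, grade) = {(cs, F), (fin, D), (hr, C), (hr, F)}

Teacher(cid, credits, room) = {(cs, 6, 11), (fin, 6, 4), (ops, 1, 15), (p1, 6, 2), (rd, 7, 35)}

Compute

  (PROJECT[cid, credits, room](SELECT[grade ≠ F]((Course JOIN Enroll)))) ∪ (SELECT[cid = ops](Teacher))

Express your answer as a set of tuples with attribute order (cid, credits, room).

Natural join on cid: {(fin, 1, 1, D), (fin, 22, 6, D), (fin, 31, 4, D), (hr, 18, 6, C), (hr, 18, 6, F)}
Apply σ_{grade ≠ F}; surviving tuples: {(fin, 1, 1, D), (fin, 22, 6, D), (fin, 31, 4, D), (hr, 18, 6, C)}
Keep only column(s) cid, credits, room: {(fin, 1, 1), (fin, 4, 31), (fin, 6, 22), (hr, 6, 18)}
Apply σ_{cid = ops}; surviving tuples: {(ops, 1, 15)}
Taking the union: {(fin, 1, 1), (fin, 4, 31), (fin, 6, 22), (hr, 6, 18), (ops, 1, 15)}

{(fin, 1, 1), (fin, 4, 31), (fin, 6, 22), (hr, 6, 18), (ops, 1, 15)}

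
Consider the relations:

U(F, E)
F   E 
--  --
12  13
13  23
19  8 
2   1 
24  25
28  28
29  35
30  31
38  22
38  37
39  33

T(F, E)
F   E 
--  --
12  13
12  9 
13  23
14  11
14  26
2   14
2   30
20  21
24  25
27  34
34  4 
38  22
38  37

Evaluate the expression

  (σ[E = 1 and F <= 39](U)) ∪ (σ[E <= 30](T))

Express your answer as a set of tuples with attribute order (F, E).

{(12, 13), (12, 9), (13, 23), (14, 11), (14, 26), (2, 1), (2, 14), (2, 30), (20, 21), (24, 25), (34, 4), (38, 22)}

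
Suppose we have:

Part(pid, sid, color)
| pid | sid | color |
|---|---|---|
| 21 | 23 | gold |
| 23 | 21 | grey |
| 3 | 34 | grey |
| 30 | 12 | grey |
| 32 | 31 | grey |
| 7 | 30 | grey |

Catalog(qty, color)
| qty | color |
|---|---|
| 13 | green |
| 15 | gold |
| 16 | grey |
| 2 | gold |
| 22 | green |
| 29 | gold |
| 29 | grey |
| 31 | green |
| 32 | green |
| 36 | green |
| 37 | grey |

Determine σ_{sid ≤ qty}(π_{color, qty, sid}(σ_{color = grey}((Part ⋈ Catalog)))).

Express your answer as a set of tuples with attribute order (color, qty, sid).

{(grey, 16, 12), (grey, 29, 12), (grey, 29, 21), (grey, 37, 12), (grey, 37, 21), (grey, 37, 30), (grey, 37, 31), (grey, 37, 34)}

Natural join on color: {(21, 23, gold, 15), (21, 23, gold, 2), (21, 23, gold, 29), (23, 21, grey, 16), (23, 21, grey, 29), (23, 21, grey, 37), (3, 34, grey, 16), (3, 34, grey, 29), (3, 34, grey, 37), (30, 12, grey, 16), (30, 12, grey, 29), (30, 12, grey, 37), (32, 31, grey, 16), (32, 31, grey, 29), (32, 31, grey, 37), (7, 30, grey, 16), (7, 30, grey, 29), (7, 30, grey, 37)}
σ[color = grey]: keep tuples satisfying color = grey → {(23, 21, grey, 16), (23, 21, grey, 29), (23, 21, grey, 37), (3, 34, grey, 16), (3, 34, grey, 29), (3, 34, grey, 37), (30, 12, grey, 16), (30, 12, grey, 29), (30, 12, grey, 37), (32, 31, grey, 16), (32, 31, grey, 29), (32, 31, grey, 37), (7, 30, grey, 16), (7, 30, grey, 29), (7, 30, grey, 37)}
π[color, qty, sid]: project onto (color, qty, sid) → {(grey, 16, 12), (grey, 16, 21), (grey, 16, 30), (grey, 16, 31), (grey, 16, 34), (grey, 29, 12), (grey, 29, 21), (grey, 29, 30), (grey, 29, 31), (grey, 29, 34), (grey, 37, 12), (grey, 37, 21), (grey, 37, 30), (grey, 37, 31), (grey, 37, 34)}
σ[sid ≤ qty]: keep tuples satisfying sid ≤ qty → {(grey, 16, 12), (grey, 29, 12), (grey, 29, 21), (grey, 37, 12), (grey, 37, 21), (grey, 37, 30), (grey, 37, 31), (grey, 37, 34)}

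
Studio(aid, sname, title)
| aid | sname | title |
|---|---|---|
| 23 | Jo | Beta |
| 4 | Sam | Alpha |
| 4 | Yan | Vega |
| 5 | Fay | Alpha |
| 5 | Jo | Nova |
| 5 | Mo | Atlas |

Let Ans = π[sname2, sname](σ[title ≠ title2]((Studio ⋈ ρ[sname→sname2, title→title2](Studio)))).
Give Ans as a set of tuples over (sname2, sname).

{(Fay, Jo), (Fay, Mo), (Jo, Fay), (Jo, Mo), (Mo, Fay), (Mo, Jo), (Sam, Yan), (Yan, Sam)}

ρ[sname→sname2, title→title2]: schema becomes (aid, sname2, title2); tuples unchanged.
Studio ⋈ ρ[sname→sname2, title→title2](Studio) (natural join on aid): {(23, Jo, Beta, Jo, Beta), (4, Sam, Alpha, Sam, Alpha), (4, Sam, Alpha, Yan, Vega), (4, Yan, Vega, Sam, Alpha), (4, Yan, Vega, Yan, Vega), (5, Fay, Alpha, Fay, Alpha), (5, Fay, Alpha, Jo, Nova), (5, Fay, Alpha, Mo, Atlas), (5, Jo, Nova, Fay, Alpha), (5, Jo, Nova, Jo, Nova), (5, Jo, Nova, Mo, Atlas), (5, Mo, Atlas, Fay, Alpha), (5, Mo, Atlas, Jo, Nova), (5, Mo, Atlas, Mo, Atlas)}
Selection title ≠ title2: {(4, Sam, Alpha, Yan, Vega), (4, Yan, Vega, Sam, Alpha), (5, Fay, Alpha, Jo, Nova), (5, Fay, Alpha, Mo, Atlas), (5, Jo, Nova, Fay, Alpha), (5, Jo, Nova, Mo, Atlas), (5, Mo, Atlas, Fay, Alpha), (5, Mo, Atlas, Jo, Nova)}
π_{sname2, sname} gives {(Fay, Jo), (Fay, Mo), (Jo, Fay), (Jo, Mo), (Mo, Fay), (Mo, Jo), (Sam, Yan), (Yan, Sam)}.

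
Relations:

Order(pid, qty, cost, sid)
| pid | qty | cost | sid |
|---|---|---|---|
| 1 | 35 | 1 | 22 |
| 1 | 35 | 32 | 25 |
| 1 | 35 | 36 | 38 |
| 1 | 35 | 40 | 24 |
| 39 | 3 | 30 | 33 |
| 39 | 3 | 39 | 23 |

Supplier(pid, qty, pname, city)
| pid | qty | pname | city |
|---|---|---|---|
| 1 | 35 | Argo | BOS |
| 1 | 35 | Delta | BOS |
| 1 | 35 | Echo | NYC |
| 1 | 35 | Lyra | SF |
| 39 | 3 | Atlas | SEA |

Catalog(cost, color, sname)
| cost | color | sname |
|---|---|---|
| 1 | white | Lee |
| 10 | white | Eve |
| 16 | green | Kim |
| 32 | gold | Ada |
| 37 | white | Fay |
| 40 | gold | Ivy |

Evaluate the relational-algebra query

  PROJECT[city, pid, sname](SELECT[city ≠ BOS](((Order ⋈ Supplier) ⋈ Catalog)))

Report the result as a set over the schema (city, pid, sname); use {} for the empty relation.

{(NYC, 1, Ada), (NYC, 1, Ivy), (NYC, 1, Lee), (SF, 1, Ada), (SF, 1, Ivy), (SF, 1, Lee)}

Natural join on pid, qty: {(1, 35, 1, 22, Argo, BOS), (1, 35, 1, 22, Delta, BOS), (1, 35, 1, 22, Echo, NYC), (1, 35, 1, 22, Lyra, SF), (1, 35, 32, 25, Argo, BOS), (1, 35, 32, 25, Delta, BOS), (1, 35, 32, 25, Echo, NYC), (1, 35, 32, 25, Lyra, SF), (1, 35, 36, 38, Argo, BOS), (1, 35, 36, 38, Delta, BOS), (1, 35, 36, 38, Echo, NYC), (1, 35, 36, 38, Lyra, SF), (1, 35, 40, 24, Argo, BOS), (1, 35, 40, 24, Delta, BOS), (1, 35, 40, 24, Echo, NYC), (1, 35, 40, 24, Lyra, SF), (39, 3, 30, 33, Atlas, SEA), (39, 3, 39, 23, Atlas, SEA)}
Natural join on cost: {(1, 35, 1, 22, Argo, BOS, white, Lee), (1, 35, 1, 22, Delta, BOS, white, Lee), (1, 35, 1, 22, Echo, NYC, white, Lee), (1, 35, 1, 22, Lyra, SF, white, Lee), (1, 35, 32, 25, Argo, BOS, gold, Ada), (1, 35, 32, 25, Delta, BOS, gold, Ada), (1, 35, 32, 25, Echo, NYC, gold, Ada), (1, 35, 32, 25, Lyra, SF, gold, Ada), (1, 35, 40, 24, Argo, BOS, gold, Ivy), (1, 35, 40, 24, Delta, BOS, gold, Ivy), (1, 35, 40, 24, Echo, NYC, gold, Ivy), (1, 35, 40, 24, Lyra, SF, gold, Ivy)}
Selection city ≠ BOS: {(1, 35, 1, 22, Echo, NYC, white, Lee), (1, 35, 1, 22, Lyra, SF, white, Lee), (1, 35, 32, 25, Echo, NYC, gold, Ada), (1, 35, 32, 25, Lyra, SF, gold, Ada), (1, 35, 40, 24, Echo, NYC, gold, Ivy), (1, 35, 40, 24, Lyra, SF, gold, Ivy)}
π_{city, pid, sname} gives {(NYC, 1, Ada), (NYC, 1, Ivy), (NYC, 1, Lee), (SF, 1, Ada), (SF, 1, Ivy), (SF, 1, Lee)}.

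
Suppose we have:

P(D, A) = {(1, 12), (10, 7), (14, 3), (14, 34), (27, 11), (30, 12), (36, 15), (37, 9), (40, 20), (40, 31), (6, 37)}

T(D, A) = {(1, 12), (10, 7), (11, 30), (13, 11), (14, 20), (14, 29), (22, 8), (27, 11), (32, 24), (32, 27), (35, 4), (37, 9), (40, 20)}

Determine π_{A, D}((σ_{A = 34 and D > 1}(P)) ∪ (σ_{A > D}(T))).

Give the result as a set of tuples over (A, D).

{(12, 1), (20, 14), (29, 14), (30, 11), (34, 14)}

Apply σ_{A = 34 and D > 1}; surviving tuples: {(14, 34)}
Apply σ_{A > D}; surviving tuples: {(1, 12), (11, 30), (14, 20), (14, 29)}
Set union of the two operands is {(1, 12), (11, 30), (14, 20), (14, 29), (14, 34)}.
Keep only column(s) A, D: {(12, 1), (20, 14), (29, 14), (30, 11), (34, 14)}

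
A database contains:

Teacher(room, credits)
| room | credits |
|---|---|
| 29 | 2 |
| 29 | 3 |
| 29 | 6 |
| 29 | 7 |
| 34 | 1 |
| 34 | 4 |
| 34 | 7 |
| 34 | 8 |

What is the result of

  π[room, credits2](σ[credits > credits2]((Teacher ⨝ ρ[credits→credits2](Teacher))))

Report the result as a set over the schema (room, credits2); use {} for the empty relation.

{(29, 2), (29, 3), (29, 6), (34, 1), (34, 4), (34, 7)}

ρ[credits→credits2]: schema becomes (room, credits2); tuples unchanged.
Joining Teacher and ρ[credits→credits2](Teacher) on room yields {(29, 2, 2), (29, 2, 3), (29, 2, 6), (29, 2, 7), (29, 3, 2), (29, 3, 3), (29, 3, 6), (29, 3, 7), (29, 6, 2), (29, 6, 3), (29, 6, 6), (29, 6, 7), (29, 7, 2), (29, 7, 3), (29, 7, 6), (29, 7, 7), (34, 1, 1), (34, 1, 4), (34, 1, 7), (34, 1, 8), (34, 4, 1), (34, 4, 4), (34, 4, 7), (34, 4, 8), (34, 7, 1), (34, 7, 4), (34, 7, 7), (34, 7, 8), (34, 8, 1), (34, 8, 4), (34, 8, 7), (34, 8, 8)}.
Selection credits > credits2: {(29, 3, 2), (29, 6, 2), (29, 6, 3), (29, 7, 2), (29, 7, 3), (29, 7, 6), (34, 4, 1), (34, 7, 1), (34, 7, 4), (34, 8, 1), (34, 8, 4), (34, 8, 7)}
π[room, credits2]: project onto (room, credits2) (6 duplicate(s) eliminated) → {(29, 2), (29, 3), (29, 6), (34, 1), (34, 4), (34, 7)}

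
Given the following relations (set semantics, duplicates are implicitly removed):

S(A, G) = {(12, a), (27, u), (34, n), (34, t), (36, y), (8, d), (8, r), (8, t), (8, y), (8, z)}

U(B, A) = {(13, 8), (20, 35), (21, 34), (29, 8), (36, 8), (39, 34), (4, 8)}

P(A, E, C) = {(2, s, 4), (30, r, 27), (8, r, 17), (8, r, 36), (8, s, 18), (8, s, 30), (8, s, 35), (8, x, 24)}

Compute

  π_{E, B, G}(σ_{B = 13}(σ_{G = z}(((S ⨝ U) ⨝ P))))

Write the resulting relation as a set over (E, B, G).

S ⋈ U (natural join on A): {(34, n, 21), (34, n, 39), (34, t, 21), (34, t, 39), (8, d, 13), (8, d, 29), (8, d, 36), (8, d, 4), (8, r, 13), (8, r, 29), (8, r, 36), (8, r, 4), (8, t, 13), (8, t, 29), (8, t, 36), (8, t, 4), (8, y, 13), (8, y, 29), (8, y, 36), (8, y, 4), (8, z, 13), (8, z, 29), (8, z, 36), (8, z, 4)}
(S ⨝ U) ⋈ P (natural join on A): {(8, d, 13, r, 17), (8, d, 13, r, 36), (8, d, 13, s, 18), (8, d, 13, s, 30), (8, d, 13, s, 35), (8, d, 13, x, 24), (8, d, 29, r, 17), (8, d, 29, r, 36), (8, d, 29, s, 18), (8, d, 29, s, 30), (8, d, 29, s, 35), (8, d, 29, x, 24), (8, d, 36, r, 17), (8, d, 36, r, 36), (8, d, 36, s, 18), (8, d, 36, s, 30), (8, d, 36, s, 35), (8, d, 36, x, 24), (8, d, 4, r, 17), (8, d, 4, r, 36), (8, d, 4, s, 18), (8, d, 4, s, 30), (8, d, 4, s, 35), (8, d, 4, x, 24), (8, r, 13, r, 17), (8, r, 13, r, 36), (8, r, 13, s, 18), (8, r, 13, s, 30), (8, r, 13, s, 35), (8, r, 13, x, 24), (8, r, 29, r, 17), (8, r, 29, r, 36), (8, r, 29, s, 18), (8, r, 29, s, 30), (8, r, 29, s, 35), (8, r, 29, x, 24), (8, r, 36, r, 17), (8, r, 36, r, 36), (8, r, 36, s, 18), (8, r, 36, s, 30), (8, r, 36, s, 35), (8, r, 36, x, 24), (8, r, 4, r, 17), (8, r, 4, r, 36), (8, r, 4, s, 18), (8, r, 4, s, 30), (8, r, 4, s, 35), (8, r, 4, x, 24), (8, t, 13, r, 17), (8, t, 13, r, 36), (8, t, 13, s, 18), (8, t, 13, s, 30), (8, t, 13, s, 35), (8, t, 13, x, 24), (8, t, 29, r, 17), (8, t, 29, r, 36), (8, t, 29, s, 18), (8, t, 29, s, 30), (8, t, 29, s, 35), (8, t, 29, x, 24), (8, t, 36, r, 17), (8, t, 36, r, 36), (8, t, 36, s, 18), (8, t, 36, s, 30), (8, t, 36, s, 35), (8, t, 36, x, 24), (8, t, 4, r, 17), (8, t, 4, r, 36), (8, t, 4, s, 18), (8, t, 4, s, 30), (8, t, 4, s, 35), (8, t, 4, x, 24), (8, y, 13, r, 17), (8, y, 13, r, 36), (8, y, 13, s, 18), (8, y, 13, s, 30), (8, y, 13, s, 35), (8, y, 13, x, 24), (8, y, 29, r, 17), (8, y, 29, r, 36), (8, y, 29, s, 18), (8, y, 29, s, 30), (8, y, 29, s, 35), (8, y, 29, x, 24), (8, y, 36, r, 17), (8, y, 36, r, 36), (8, y, 36, s, 18), (8, y, 36, s, 30), (8, y, 36, s, 35), (8, y, 36, x, 24), (8, y, 4, r, 17), (8, y, 4, r, 36), (8, y, 4, s, 18), (8, y, 4, s, 30), (8, y, 4, s, 35), (8, y, 4, x, 24), (8, z, 13, r, 17), (8, z, 13, r, 36), (8, z, 13, s, 18), (8, z, 13, s, 30), (8, z, 13, s, 35), (8, z, 13, x, 24), (8, z, 29, r, 17), (8, z, 29, r, 36), (8, z, 29, s, 18), (8, z, 29, s, 30), (8, z, 29, s, 35), (8, z, 29, x, 24), (8, z, 36, r, 17), (8, z, 36, r, 36), (8, z, 36, s, 18), (8, z, 36, s, 30), (8, z, 36, s, 35), (8, z, 36, x, 24), (8, z, 4, r, 17), (8, z, 4, r, 36), (8, z, 4, s, 18), (8, z, 4, s, 30), (8, z, 4, s, 35), (8, z, 4, x, 24)}
Selection G = z: {(8, z, 13, r, 17), (8, z, 13, r, 36), (8, z, 13, s, 18), (8, z, 13, s, 30), (8, z, 13, s, 35), (8, z, 13, x, 24), (8, z, 29, r, 17), (8, z, 29, r, 36), (8, z, 29, s, 18), (8, z, 29, s, 30), (8, z, 29, s, 35), (8, z, 29, x, 24), (8, z, 36, r, 17), (8, z, 36, r, 36), (8, z, 36, s, 18), (8, z, 36, s, 30), (8, z, 36, s, 35), (8, z, 36, x, 24), (8, z, 4, r, 17), (8, z, 4, r, 36), (8, z, 4, s, 18), (8, z, 4, s, 30), (8, z, 4, s, 35), (8, z, 4, x, 24)}
Selection B = 13: {(8, z, 13, r, 17), (8, z, 13, r, 36), (8, z, 13, s, 18), (8, z, 13, s, 30), (8, z, 13, s, 35), (8, z, 13, x, 24)}
π[E, B, G]: project onto (E, B, G) (3 duplicate(s) eliminated) → {(r, 13, z), (s, 13, z), (x, 13, z)}

{(r, 13, z), (s, 13, z), (x, 13, z)}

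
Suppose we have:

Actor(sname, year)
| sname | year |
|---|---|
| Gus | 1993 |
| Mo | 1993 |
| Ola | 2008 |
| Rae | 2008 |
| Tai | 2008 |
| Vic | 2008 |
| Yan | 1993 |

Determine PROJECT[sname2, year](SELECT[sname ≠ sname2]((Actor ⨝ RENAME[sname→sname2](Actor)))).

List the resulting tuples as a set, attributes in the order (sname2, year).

ρ[sname→sname2]: schema becomes (sname2, year); tuples unchanged.
Actor ⋈ RENAME[sname→sname2](Actor) (natural join on year): {(Gus, 1993, Gus), (Gus, 1993, Mo), (Gus, 1993, Yan), (Mo, 1993, Gus), (Mo, 1993, Mo), (Mo, 1993, Yan), (Ola, 2008, Ola), (Ola, 2008, Rae), (Ola, 2008, Tai), (Ola, 2008, Vic), (Rae, 2008, Ola), (Rae, 2008, Rae), (Rae, 2008, Tai), (Rae, 2008, Vic), (Tai, 2008, Ola), (Tai, 2008, Rae), (Tai, 2008, Tai), (Tai, 2008, Vic), (Vic, 2008, Ola), (Vic, 2008, Rae), (Vic, 2008, Tai), (Vic, 2008, Vic), (Yan, 1993, Gus), (Yan, 1993, Mo), (Yan, 1993, Yan)}
Selection sname ≠ sname2: {(Gus, 1993, Mo), (Gus, 1993, Yan), (Mo, 1993, Gus), (Mo, 1993, Yan), (Ola, 2008, Rae), (Ola, 2008, Tai), (Ola, 2008, Vic), (Rae, 2008, Ola), (Rae, 2008, Tai), (Rae, 2008, Vic), (Tai, 2008, Ola), (Tai, 2008, Rae), (Tai, 2008, Vic), (Vic, 2008, Ola), (Vic, 2008, Rae), (Vic, 2008, Tai), (Yan, 1993, Gus), (Yan, 1993, Mo)}
Projecting to sname2, year (11 duplicate(s) eliminated): {(Gus, 1993), (Mo, 1993), (Ola, 2008), (Rae, 2008), (Tai, 2008), (Vic, 2008), (Yan, 1993)}

{(Gus, 1993), (Mo, 1993), (Ola, 2008), (Rae, 2008), (Tai, 2008), (Vic, 2008), (Yan, 1993)}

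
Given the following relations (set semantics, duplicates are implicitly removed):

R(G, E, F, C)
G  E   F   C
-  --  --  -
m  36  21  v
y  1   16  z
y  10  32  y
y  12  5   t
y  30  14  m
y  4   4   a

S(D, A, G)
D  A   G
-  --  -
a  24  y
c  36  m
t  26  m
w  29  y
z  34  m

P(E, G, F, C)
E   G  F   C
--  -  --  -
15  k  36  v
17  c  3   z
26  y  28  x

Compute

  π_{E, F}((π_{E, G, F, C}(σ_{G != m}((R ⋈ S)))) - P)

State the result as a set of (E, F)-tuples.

{(1, 16), (10, 32), (12, 5), (30, 14), (4, 4)}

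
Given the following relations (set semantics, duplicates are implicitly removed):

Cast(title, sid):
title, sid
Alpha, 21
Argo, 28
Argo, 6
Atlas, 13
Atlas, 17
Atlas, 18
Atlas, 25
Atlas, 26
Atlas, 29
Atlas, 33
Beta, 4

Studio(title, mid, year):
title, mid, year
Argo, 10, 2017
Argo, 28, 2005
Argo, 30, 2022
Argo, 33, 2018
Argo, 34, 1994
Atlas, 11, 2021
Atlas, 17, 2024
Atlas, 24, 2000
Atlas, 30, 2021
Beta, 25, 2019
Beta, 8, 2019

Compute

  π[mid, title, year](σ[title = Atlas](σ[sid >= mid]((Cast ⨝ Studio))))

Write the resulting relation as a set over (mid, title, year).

{(11, Atlas, 2021), (17, Atlas, 2024), (24, Atlas, 2000), (30, Atlas, 2021)}

Natural join on title: {(Argo, 28, 10, 2017), (Argo, 28, 28, 2005), (Argo, 28, 30, 2022), (Argo, 28, 33, 2018), (Argo, 28, 34, 1994), (Argo, 6, 10, 2017), (Argo, 6, 28, 2005), (Argo, 6, 30, 2022), (Argo, 6, 33, 2018), (Argo, 6, 34, 1994), (Atlas, 13, 11, 2021), (Atlas, 13, 17, 2024), (Atlas, 13, 24, 2000), (Atlas, 13, 30, 2021), (Atlas, 17, 11, 2021), (Atlas, 17, 17, 2024), (Atlas, 17, 24, 2000), (Atlas, 17, 30, 2021), (Atlas, 18, 11, 2021), (Atlas, 18, 17, 2024), (Atlas, 18, 24, 2000), (Atlas, 18, 30, 2021), (Atlas, 25, 11, 2021), (Atlas, 25, 17, 2024), (Atlas, 25, 24, 2000), (Atlas, 25, 30, 2021), (Atlas, 26, 11, 2021), (Atlas, 26, 17, 2024), (Atlas, 26, 24, 2000), (Atlas, 26, 30, 2021), (Atlas, 29, 11, 2021), (Atlas, 29, 17, 2024), (Atlas, 29, 24, 2000), (Atlas, 29, 30, 2021), (Atlas, 33, 11, 2021), (Atlas, 33, 17, 2024), (Atlas, 33, 24, 2000), (Atlas, 33, 30, 2021), (Beta, 4, 25, 2019), (Beta, 4, 8, 2019)}
σ[sid >= mid]: keep tuples satisfying sid >= mid → {(Argo, 28, 10, 2017), (Argo, 28, 28, 2005), (Atlas, 13, 11, 2021), (Atlas, 17, 11, 2021), (Atlas, 17, 17, 2024), (Atlas, 18, 11, 2021), (Atlas, 18, 17, 2024), (Atlas, 25, 11, 2021), (Atlas, 25, 17, 2024), (Atlas, 25, 24, 2000), (Atlas, 26, 11, 2021), (Atlas, 26, 17, 2024), (Atlas, 26, 24, 2000), (Atlas, 29, 11, 2021), (Atlas, 29, 17, 2024), (Atlas, 29, 24, 2000), (Atlas, 33, 11, 2021), (Atlas, 33, 17, 2024), (Atlas, 33, 24, 2000), (Atlas, 33, 30, 2021)}
σ[title = Atlas]: keep tuples satisfying title = Atlas → {(Atlas, 13, 11, 2021), (Atlas, 17, 11, 2021), (Atlas, 17, 17, 2024), (Atlas, 18, 11, 2021), (Atlas, 18, 17, 2024), (Atlas, 25, 11, 2021), (Atlas, 25, 17, 2024), (Atlas, 25, 24, 2000), (Atlas, 26, 11, 2021), (Atlas, 26, 17, 2024), (Atlas, 26, 24, 2000), (Atlas, 29, 11, 2021), (Atlas, 29, 17, 2024), (Atlas, 29, 24, 2000), (Atlas, 33, 11, 2021), (Atlas, 33, 17, 2024), (Atlas, 33, 24, 2000), (Atlas, 33, 30, 2021)}
π[mid, title, year]: project onto (mid, title, year) (14 duplicate(s) eliminated) → {(11, Atlas, 2021), (17, Atlas, 2024), (24, Atlas, 2000), (30, Atlas, 2021)}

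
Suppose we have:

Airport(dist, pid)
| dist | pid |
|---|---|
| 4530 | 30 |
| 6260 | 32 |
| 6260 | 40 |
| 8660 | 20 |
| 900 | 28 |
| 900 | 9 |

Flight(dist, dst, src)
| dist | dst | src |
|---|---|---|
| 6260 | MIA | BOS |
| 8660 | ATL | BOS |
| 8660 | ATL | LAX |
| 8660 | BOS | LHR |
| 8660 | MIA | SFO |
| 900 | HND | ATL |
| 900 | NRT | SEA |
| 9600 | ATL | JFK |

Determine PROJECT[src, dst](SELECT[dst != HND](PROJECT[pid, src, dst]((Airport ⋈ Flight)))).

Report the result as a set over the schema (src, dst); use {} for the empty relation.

Natural join on dist: {(6260, 32, MIA, BOS), (6260, 40, MIA, BOS), (8660, 20, ATL, BOS), (8660, 20, ATL, LAX), (8660, 20, BOS, LHR), (8660, 20, MIA, SFO), (900, 28, HND, ATL), (900, 28, NRT, SEA), (900, 9, HND, ATL), (900, 9, NRT, SEA)}
π[pid, src, dst]: project onto (pid, src, dst) → {(20, BOS, ATL), (20, LAX, ATL), (20, LHR, BOS), (20, SFO, MIA), (28, ATL, HND), (28, SEA, NRT), (32, BOS, MIA), (40, BOS, MIA), (9, ATL, HND), (9, SEA, NRT)}
Apply σ_{dst != HND}; surviving tuples: {(20, BOS, ATL), (20, LAX, ATL), (20, LHR, BOS), (20, SFO, MIA), (28, SEA, NRT), (32, BOS, MIA), (40, BOS, MIA), (9, SEA, NRT)}
π[src, dst]: project onto (src, dst) (2 duplicate(s) eliminated) → {(BOS, ATL), (BOS, MIA), (LAX, ATL), (LHR, BOS), (SEA, NRT), (SFO, MIA)}

{(BOS, ATL), (BOS, MIA), (LAX, ATL), (LHR, BOS), (SEA, NRT), (SFO, MIA)}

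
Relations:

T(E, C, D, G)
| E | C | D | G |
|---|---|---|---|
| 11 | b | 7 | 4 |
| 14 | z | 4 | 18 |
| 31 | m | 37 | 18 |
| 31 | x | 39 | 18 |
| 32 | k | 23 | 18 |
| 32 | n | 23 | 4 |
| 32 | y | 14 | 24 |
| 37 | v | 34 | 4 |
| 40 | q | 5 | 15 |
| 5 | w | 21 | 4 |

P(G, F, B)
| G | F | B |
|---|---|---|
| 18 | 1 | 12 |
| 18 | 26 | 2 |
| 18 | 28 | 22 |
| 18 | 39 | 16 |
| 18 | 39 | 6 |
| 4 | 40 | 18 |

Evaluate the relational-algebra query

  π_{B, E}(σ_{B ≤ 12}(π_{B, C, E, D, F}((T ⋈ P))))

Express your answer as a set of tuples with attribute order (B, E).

{(12, 14), (12, 31), (12, 32), (2, 14), (2, 31), (2, 32), (6, 14), (6, 31), (6, 32)}

Natural join on G: {(11, b, 7, 4, 40, 18), (14, z, 4, 18, 1, 12), (14, z, 4, 18, 26, 2), (14, z, 4, 18, 28, 22), (14, z, 4, 18, 39, 16), (14, z, 4, 18, 39, 6), (31, m, 37, 18, 1, 12), (31, m, 37, 18, 26, 2), (31, m, 37, 18, 28, 22), (31, m, 37, 18, 39, 16), (31, m, 37, 18, 39, 6), (31, x, 39, 18, 1, 12), (31, x, 39, 18, 26, 2), (31, x, 39, 18, 28, 22), (31, x, 39, 18, 39, 16), (31, x, 39, 18, 39, 6), (32, k, 23, 18, 1, 12), (32, k, 23, 18, 26, 2), (32, k, 23, 18, 28, 22), (32, k, 23, 18, 39, 16), (32, k, 23, 18, 39, 6), (32, n, 23, 4, 40, 18), (37, v, 34, 4, 40, 18), (5, w, 21, 4, 40, 18)}
Keep only column(s) B, C, E, D, F: {(12, k, 32, 23, 1), (12, m, 31, 37, 1), (12, x, 31, 39, 1), (12, z, 14, 4, 1), (16, k, 32, 23, 39), (16, m, 31, 37, 39), (16, x, 31, 39, 39), (16, z, 14, 4, 39), (18, b, 11, 7, 40), (18, n, 32, 23, 40), (18, v, 37, 34, 40), (18, w, 5, 21, 40), (2, k, 32, 23, 26), (2, m, 31, 37, 26), (2, x, 31, 39, 26), (2, z, 14, 4, 26), (22, k, 32, 23, 28), (22, m, 31, 37, 28), (22, x, 31, 39, 28), (22, z, 14, 4, 28), (6, k, 32, 23, 39), (6, m, 31, 37, 39), (6, x, 31, 39, 39), (6, z, 14, 4, 39)}
Apply σ_{B ≤ 12}; surviving tuples: {(12, k, 32, 23, 1), (12, m, 31, 37, 1), (12, x, 31, 39, 1), (12, z, 14, 4, 1), (2, k, 32, 23, 26), (2, m, 31, 37, 26), (2, x, 31, 39, 26), (2, z, 14, 4, 26), (6, k, 32, 23, 39), (6, m, 31, 37, 39), (6, x, 31, 39, 39), (6, z, 14, 4, 39)}
Keep only column(s) B, E (3 duplicate(s) eliminated): {(12, 14), (12, 31), (12, 32), (2, 14), (2, 31), (2, 32), (6, 14), (6, 31), (6, 32)}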